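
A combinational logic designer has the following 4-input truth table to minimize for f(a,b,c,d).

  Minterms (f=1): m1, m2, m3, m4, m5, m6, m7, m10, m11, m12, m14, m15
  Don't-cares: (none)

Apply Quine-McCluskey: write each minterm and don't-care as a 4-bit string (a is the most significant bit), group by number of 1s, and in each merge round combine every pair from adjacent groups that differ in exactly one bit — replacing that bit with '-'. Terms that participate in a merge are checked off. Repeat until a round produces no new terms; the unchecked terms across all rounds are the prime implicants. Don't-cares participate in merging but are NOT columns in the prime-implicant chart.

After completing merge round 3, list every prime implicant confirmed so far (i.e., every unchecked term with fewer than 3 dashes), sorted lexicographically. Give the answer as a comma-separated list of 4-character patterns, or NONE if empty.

Round 0: 0001✓ 0010✓ 0011✓ 0100✓ 0101✓ 0110✓ 0111✓ 1010✓ 1011✓ 1100✓ 1110✓ 1111✓
Round 1: -010✓ -011✓ -100✓ -110✓ -111✓ 0-01✓ 0-10✓ 0-11✓ 00-1✓ 001-✓ 01-0✓ 01-1✓ 010-✓ 011-✓ 1-10✓ 1-11✓ 101-✓ 11-0✓ 111-✓
Round 2: --10✓ --11✓ -01-✓ -1-0 -11-✓ 0--1 0-1-✓ 01-- 1-1-✓
Round 3: --1-
PIs = {--1-, -1-0, 0--1, 01--}

-1-0, 0--1, 01--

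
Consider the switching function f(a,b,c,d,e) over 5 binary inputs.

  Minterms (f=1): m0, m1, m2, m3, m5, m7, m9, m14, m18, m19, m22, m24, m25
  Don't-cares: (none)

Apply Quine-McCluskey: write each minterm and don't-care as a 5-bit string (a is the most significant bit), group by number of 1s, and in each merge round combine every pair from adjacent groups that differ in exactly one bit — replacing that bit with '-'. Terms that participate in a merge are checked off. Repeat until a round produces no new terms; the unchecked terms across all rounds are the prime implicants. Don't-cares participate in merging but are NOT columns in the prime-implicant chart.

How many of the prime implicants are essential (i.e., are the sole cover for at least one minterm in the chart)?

Round 0: 00000✓ 00001✓ 00010✓ 00011✓ 00101✓ 00111✓ 01001✓ 01110 10010✓ 10011✓ 10110✓ 11000✓ 11001✓
Round 1: -0010✓ -0011✓ -1001 0-001 00-01✓ 00-11✓ 000-0✓ 000-1✓ 0000-✓ 0001-✓ 001-1✓ 10-10 1001-✓ 1100-
Round 2: -001- 00--1 000--
PIs = {-001-, -1001, 0-001, 00--1, 000--, 01110, 10-10, 1100-}
Coverage chart:
  m0: 000-- ←essential
  m1: 0-001,00--1,000--
  m2: -001-,000--
  m3: -001-,00--1,000--
  m5: 00--1 ←essential
  m7: 00--1 ←essential
  m9: -1001,0-001
  m14: 01110 ←essential
  m18: -001-,10-10
  m19: -001- ←essential
  m22: 10-10 ←essential
  m24: 1100- ←essential
  m25: -1001,1100-
Essential: -001-, 00--1, 000--, 01110, 10-10, 1100-

6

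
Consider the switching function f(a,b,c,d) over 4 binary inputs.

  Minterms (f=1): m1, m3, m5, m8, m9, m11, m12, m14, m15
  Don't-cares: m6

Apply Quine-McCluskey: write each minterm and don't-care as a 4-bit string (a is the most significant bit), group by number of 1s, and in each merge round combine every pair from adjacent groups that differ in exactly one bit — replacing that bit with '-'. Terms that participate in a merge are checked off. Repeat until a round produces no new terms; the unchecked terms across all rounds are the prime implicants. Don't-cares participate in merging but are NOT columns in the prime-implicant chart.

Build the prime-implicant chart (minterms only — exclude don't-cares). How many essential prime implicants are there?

[col 0] 0001*, 0011*, 0101*, 0110*, 1000*, 1001*, 1011*, 1100*, 1110*, 1111*
[col 1] -001*, -011*, -110, 0-01, 00-1*, 1-00, 1-11, 10-1*, 100-, 11-0, 111-
[col 2] -0-1
Prime implicants: -0-1, -110, 0-01, 1-00, 1-11, 100-, 11-0, 111-
PI chart (minterm → PIs covering it):
  1 | -0-1,0-01
  3 | -0-1  (sole → essential)
  5 | 0-01  (sole → essential)
  8 | 1-00,100-
  9 | -0-1,100-
  11 | -0-1,1-11
  12 | 1-00,11-0
  14 | -110,11-0,111-
  15 | 1-11,111-
Essential prime implicants: -0-1, 0-01

2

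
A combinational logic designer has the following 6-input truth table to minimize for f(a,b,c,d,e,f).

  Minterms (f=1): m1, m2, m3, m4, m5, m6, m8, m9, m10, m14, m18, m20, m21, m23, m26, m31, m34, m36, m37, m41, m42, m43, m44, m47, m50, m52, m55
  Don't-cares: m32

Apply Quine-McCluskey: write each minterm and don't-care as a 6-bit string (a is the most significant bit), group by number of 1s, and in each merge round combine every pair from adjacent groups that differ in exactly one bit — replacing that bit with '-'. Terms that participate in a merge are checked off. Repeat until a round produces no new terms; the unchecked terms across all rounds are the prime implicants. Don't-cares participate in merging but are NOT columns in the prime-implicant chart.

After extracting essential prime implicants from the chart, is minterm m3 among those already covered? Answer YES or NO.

NO

[col 0] 000001*, 000010*, 000011*, 000100*, 000101*, 000110*, 001000*, 001001*, 001010*, 001110*, 010010*, 010100*, 010101*, 010111*, 011010*, 011111*, 100000*, 100010*, 100100*, 100101*, 101001*, 101010*, 101011*, 101100*, 101111*, 110010*, 110100*, 110111*
[col 1] -00010*, -00100*, -00101*, -01001, -01010*, -10010*, -10100*, -10111, 0-0010*, 0-0100*, 0-0101*, 0-1010*, 00-001, 00-010*, 00-110*, 000-01, 000-10*, 0000-1, 00001-, 0001-0, 00010-*, 001-10*, 0010-0, 00100-, 01-010*, 01-111, 0101-1, 01010-*, 1-0010*, 1-0100*, 10-010*, 10-100, 100-00, 1000-0, 10010-*, 101-11, 1010-1, 10101-
[col 2] --0010, --0100, -0-010, -0010-, 0--010, 0-010-, 00--10
Prime implicants: --0010, --0100, -0-010, -0010-, -01001, -10111, 0--010, 0-010-, 00--10, 00-001, 000-01, 0000-1, 00001-, 0001-0, 0010-0, 00100-, 01-111, 0101-1, 10-100, 100-00, 1000-0, 101-11, 1010-1, 10101-
PI chart (minterm → PIs covering it):
  1 | 00-001,000-01,0000-1
  2 | --0010,-0-010,0--010,00--10,00001-
  3 | 0000-1,00001-
  4 | --0100,-0010-,0-010-,0001-0
  5 | -0010-,0-010-,000-01
  6 | 00--10,0001-0
  8 | 0010-0,00100-
  9 | -01001,00-001,00100-
  10 | -0-010,0--010,00--10,0010-0
  14 | 00--10  (sole → essential)
  18 | --0010,0--010
  20 | --0100,0-010-
  21 | 0-010-,0101-1
  23 | -10111,01-111,0101-1
  26 | 0--010  (sole → essential)
  31 | 01-111  (sole → essential)
  34 | --0010,-0-010,1000-0
  36 | --0100,-0010-,10-100,100-00
  37 | -0010-  (sole → essential)
  41 | -01001,1010-1
  42 | -0-010,10101-
  43 | 101-11,1010-1,10101-
  44 | 10-100  (sole → essential)
  47 | 101-11  (sole → essential)
  50 | --0010  (sole → essential)
  52 | --0100  (sole → essential)
  55 | -10111  (sole → essential)
Essential prime implicants: --0010, --0100, -0010-, -10111, 0--010, 00--10, 01-111, 10-100, 101-11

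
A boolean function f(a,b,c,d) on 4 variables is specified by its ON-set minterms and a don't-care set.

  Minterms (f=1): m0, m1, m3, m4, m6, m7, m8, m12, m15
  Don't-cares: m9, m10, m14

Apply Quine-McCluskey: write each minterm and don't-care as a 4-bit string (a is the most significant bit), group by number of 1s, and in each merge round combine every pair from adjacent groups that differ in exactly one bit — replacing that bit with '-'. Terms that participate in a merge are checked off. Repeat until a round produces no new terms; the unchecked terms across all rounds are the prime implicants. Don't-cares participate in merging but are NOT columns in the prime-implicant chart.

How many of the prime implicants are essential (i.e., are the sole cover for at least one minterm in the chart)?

Round 0: 0000✓ 0001✓ 0011✓ 0100✓ 0110✓ 0111✓ 1000✓ 1001✓ 1010✓ 1100✓ 1110✓ 1111✓
Round 1: -000✓ -001✓ -100✓ -110✓ -111✓ 0-00✓ 0-11 00-1 000-✓ 01-0✓ 011-✓ 1-00✓ 1-10✓ 10-0✓ 100-✓ 11-0✓ 111-✓
Round 2: --00 -00- -1-0 -11- 1--0
PIs = {--00, -00-, -1-0, -11-, 0-11, 00-1, 1--0}
Coverage chart:
  m0: --00,-00-
  m1: -00-,00-1
  m3: 0-11,00-1
  m4: --00,-1-0
  m6: -1-0,-11-
  m7: -11-,0-11
  m8: --00,-00-,1--0
  m12: --00,-1-0,1--0
  m15: -11- ←essential
Essential: -11-

1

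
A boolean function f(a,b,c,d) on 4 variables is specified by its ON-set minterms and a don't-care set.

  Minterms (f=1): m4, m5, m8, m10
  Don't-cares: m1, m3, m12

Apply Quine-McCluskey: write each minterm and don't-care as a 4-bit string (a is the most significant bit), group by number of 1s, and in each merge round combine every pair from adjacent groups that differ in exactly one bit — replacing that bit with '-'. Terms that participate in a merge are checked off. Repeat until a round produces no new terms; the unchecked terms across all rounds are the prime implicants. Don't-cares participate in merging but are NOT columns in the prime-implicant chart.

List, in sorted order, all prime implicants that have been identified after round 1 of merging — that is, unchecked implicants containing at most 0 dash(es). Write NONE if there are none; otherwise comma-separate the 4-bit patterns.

Round 0: 0001✓ 0011✓ 0100✓ 0101✓ 1000✓ 1010✓ 1100✓
Round 1: -100 0-01 00-1 010- 1-00 10-0
PIs = {-100, 0-01, 00-1, 010-, 1-00, 10-0}

NONE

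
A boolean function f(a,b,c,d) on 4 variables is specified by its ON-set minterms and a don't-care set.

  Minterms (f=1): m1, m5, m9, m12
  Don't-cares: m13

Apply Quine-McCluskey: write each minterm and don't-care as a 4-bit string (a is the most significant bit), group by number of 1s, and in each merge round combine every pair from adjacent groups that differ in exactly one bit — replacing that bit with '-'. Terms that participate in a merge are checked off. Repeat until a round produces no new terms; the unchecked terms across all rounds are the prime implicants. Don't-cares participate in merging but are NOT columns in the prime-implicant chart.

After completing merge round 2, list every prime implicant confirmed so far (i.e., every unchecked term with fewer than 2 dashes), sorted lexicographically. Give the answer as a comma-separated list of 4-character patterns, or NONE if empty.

Round 0: 0001✓ 0101✓ 1001✓ 1100✓ 1101✓
Round 1: -001✓ -101✓ 0-01✓ 1-01✓ 110-
Round 2: --01
PIs = {--01, 110-}

110-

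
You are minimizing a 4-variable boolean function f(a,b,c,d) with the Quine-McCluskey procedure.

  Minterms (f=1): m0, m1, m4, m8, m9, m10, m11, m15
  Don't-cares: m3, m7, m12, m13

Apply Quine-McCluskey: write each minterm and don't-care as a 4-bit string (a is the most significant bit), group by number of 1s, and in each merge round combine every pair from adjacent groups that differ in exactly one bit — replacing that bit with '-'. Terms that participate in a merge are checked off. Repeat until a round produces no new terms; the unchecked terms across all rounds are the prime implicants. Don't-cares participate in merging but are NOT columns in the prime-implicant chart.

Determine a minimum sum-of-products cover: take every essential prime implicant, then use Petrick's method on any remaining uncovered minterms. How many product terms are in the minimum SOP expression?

Round 0: 0000✓ 0001✓ 0011✓ 0100✓ 0111✓ 1000✓ 1001✓ 1010✓ 1011✓ 1100✓ 1101✓ 1111✓
Round 1: -000✓ -001✓ -011✓ -100✓ -111✓ 0-00✓ 0-11✓ 00-1✓ 000-✓ 1-00✓ 1-01✓ 1-11✓ 10-0✓ 10-1✓ 100-✓ 101-✓ 11-1✓ 110-✓
Round 2: --00 --11 -0-1 -00- 1--1 1-0- 10--
PIs = {--00, --11, -0-1, -00-, 1--1, 1-0-, 10--}
Coverage chart:
  m0: --00,-00-
  m1: -0-1,-00-
  m4: --00 ←essential
  m8: --00,-00-,1-0-,10--
  m9: -0-1,-00-,1--1,1-0-,10--
  m10: 10-- ←essential
  m11: --11,-0-1,1--1,10--
  m15: --11,1--1
Essential: --00, 10--
Petrick residual → --11, -0-1
Min cover (4 terms): c'd' + cd + b'd + ab'

4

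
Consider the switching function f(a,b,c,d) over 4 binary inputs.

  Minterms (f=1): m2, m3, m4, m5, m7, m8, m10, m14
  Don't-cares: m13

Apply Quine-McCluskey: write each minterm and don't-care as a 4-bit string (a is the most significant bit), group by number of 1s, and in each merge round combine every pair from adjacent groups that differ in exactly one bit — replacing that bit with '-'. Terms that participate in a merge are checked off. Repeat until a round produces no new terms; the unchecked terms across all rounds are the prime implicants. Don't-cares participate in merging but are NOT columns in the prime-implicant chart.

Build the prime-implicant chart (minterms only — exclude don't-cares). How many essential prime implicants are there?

size-2^0 implicants → 0010(✓)  0011(✓)  0100(✓)  0101(✓)  0111(✓)  1000(✓)  1010(✓)  1101(✓)  1110(✓)
size-2^1 implicants → -010  -101  0-11  001-  01-1  010-  1-10  10-0
Unchecked terms (primes): -010, -101, 0-11, 001-, 01-1, 010-, 1-10, 10-0
Minterm coverage:
  m2 ⊆ -010,001-
  m3 ⊆ 0-11,001-
  m4 ⊆ 010- [E]
  m5 ⊆ -101,01-1,010-
  m7 ⊆ 0-11,01-1
  m8 ⊆ 10-0 [E]
  m10 ⊆ -010,1-10,10-0
  m14 ⊆ 1-10 [E]
E = {010-, 1-10, 10-0}

3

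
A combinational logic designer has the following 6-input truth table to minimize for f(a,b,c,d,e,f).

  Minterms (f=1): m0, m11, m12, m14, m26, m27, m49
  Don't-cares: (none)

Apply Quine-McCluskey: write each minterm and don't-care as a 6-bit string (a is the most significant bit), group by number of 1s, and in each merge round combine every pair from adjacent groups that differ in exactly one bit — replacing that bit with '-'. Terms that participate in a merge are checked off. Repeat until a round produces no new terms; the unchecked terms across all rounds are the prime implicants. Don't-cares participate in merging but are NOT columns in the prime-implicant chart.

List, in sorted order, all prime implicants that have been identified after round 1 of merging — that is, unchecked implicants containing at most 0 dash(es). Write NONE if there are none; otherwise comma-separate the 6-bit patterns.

size-2^0 implicants → 000000  001011(✓)  001100(✓)  001110(✓)  011010(✓)  011011(✓)  110001
size-2^1 implicants → 0-1011  0011-0  01101-
Unchecked terms (primes): 0-1011, 000000, 0011-0, 01101-, 110001

000000, 110001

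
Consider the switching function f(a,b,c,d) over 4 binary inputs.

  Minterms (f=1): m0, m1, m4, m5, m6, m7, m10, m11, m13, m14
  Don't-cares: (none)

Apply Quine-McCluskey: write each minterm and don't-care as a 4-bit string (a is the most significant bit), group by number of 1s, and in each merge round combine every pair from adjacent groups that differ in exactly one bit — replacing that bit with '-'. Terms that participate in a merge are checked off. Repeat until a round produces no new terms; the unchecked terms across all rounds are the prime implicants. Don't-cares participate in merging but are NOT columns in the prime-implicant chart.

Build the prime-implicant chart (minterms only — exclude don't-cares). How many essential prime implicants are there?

4

size-2^0 implicants → 0000(✓)  0001(✓)  0100(✓)  0101(✓)  0110(✓)  0111(✓)  1010(✓)  1011(✓)  1101(✓)  1110(✓)
size-2^1 implicants → -101  -110  0-00(✓)  0-01(✓)  000-(✓)  01-0(✓)  01-1(✓)  010-(✓)  011-(✓)  1-10  101-
size-2^2 implicants → 0-0-  01--
Unchecked terms (primes): -101, -110, 0-0-, 01--, 1-10, 101-
Minterm coverage:
  m0 ⊆ 0-0- [E]
  m1 ⊆ 0-0- [E]
  m4 ⊆ 0-0-,01--
  m5 ⊆ -101,0-0-,01--
  m6 ⊆ -110,01--
  m7 ⊆ 01-- [E]
  m10 ⊆ 1-10,101-
  m11 ⊆ 101- [E]
  m13 ⊆ -101 [E]
  m14 ⊆ -110,1-10
E = {-101, 0-0-, 01--, 101-}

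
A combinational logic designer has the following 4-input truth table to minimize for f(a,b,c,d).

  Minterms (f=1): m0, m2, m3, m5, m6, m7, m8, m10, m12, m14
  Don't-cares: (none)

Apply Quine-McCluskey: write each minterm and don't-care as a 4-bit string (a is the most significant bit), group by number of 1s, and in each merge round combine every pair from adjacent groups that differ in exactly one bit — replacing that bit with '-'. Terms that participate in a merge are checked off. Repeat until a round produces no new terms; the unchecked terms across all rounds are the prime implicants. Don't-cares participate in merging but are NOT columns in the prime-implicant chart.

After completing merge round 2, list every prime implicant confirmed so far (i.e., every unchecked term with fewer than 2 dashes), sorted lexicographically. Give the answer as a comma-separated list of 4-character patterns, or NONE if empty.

01-1

[col 0] 0000*, 0010*, 0011*, 0101*, 0110*, 0111*, 1000*, 1010*, 1100*, 1110*
[col 1] -000*, -010*, -110*, 0-10*, 0-11*, 00-0*, 001-*, 01-1, 011-*, 1-00*, 1-10*, 10-0*, 11-0*
[col 2] --10, -0-0, 0-1-, 1--0
Prime implicants: --10, -0-0, 0-1-, 01-1, 1--0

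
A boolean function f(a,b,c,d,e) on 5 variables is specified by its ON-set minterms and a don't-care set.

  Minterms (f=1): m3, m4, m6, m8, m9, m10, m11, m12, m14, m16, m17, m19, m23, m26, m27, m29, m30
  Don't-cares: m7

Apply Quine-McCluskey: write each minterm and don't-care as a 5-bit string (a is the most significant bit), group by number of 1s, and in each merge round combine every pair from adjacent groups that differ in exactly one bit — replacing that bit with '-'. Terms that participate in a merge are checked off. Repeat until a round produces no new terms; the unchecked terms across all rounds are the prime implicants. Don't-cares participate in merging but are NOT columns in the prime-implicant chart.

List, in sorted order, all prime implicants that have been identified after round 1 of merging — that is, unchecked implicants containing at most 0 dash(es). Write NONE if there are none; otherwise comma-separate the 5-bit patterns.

[col 0] 00011*, 00100*, 00110*, 00111*, 01000*, 01001*, 01010*, 01011*, 01100*, 01110*, 10000*, 10001*, 10011*, 10111*, 11010*, 11011*, 11101, 11110*
[col 1] -0011*, -0111*, -1010*, -1011*, -1110*, 0-011*, 0-100*, 0-110*, 00-11*, 001-0*, 0011-, 01-00*, 01-10*, 010-0*, 010-1*, 0100-*, 0101-*, 011-0*, 1-011*, 10-11*, 100-1, 1000-, 11-10*, 1101-*
[col 2] --011, -0-11, -1-10, -101-, 0-1-0, 01--0, 010--
Prime implicants: --011, -0-11, -1-10, -101-, 0-1-0, 0011-, 01--0, 010--, 100-1, 1000-, 11101

11101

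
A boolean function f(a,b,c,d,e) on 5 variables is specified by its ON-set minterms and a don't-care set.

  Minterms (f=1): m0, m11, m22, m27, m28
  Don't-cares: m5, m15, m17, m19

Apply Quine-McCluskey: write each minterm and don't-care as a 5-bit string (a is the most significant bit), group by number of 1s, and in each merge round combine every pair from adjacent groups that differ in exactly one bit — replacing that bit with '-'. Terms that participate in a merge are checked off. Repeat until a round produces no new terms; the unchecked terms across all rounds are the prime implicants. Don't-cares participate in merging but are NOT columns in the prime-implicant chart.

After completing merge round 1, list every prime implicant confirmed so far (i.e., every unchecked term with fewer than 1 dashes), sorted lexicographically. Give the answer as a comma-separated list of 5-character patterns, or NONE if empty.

[col 0] 00000, 00101, 01011*, 01111*, 10001*, 10011*, 10110, 11011*, 11100
[col 1] -1011, 01-11, 1-011, 100-1
Prime implicants: -1011, 00000, 00101, 01-11, 1-011, 100-1, 10110, 11100

00000, 00101, 10110, 11100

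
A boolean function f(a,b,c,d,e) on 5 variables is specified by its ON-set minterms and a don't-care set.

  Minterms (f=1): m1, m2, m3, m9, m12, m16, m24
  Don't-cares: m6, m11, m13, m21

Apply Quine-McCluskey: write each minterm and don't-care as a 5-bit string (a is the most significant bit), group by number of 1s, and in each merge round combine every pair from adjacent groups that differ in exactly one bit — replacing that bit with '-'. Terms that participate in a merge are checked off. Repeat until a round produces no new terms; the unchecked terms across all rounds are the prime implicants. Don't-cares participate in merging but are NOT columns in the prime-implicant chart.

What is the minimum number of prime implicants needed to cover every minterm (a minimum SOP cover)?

4

size-2^0 implicants → 00001(✓)  00010(✓)  00011(✓)  00110(✓)  01001(✓)  01011(✓)  01100(✓)  01101(✓)  10000(✓)  10101  11000(✓)
size-2^1 implicants → 0-001(✓)  0-011(✓)  00-10  000-1(✓)  0001-  01-01  010-1(✓)  0110-  1-000
size-2^2 implicants → 0-0-1
Unchecked terms (primes): 0-0-1, 00-10, 0001-, 01-01, 0110-, 1-000, 10101
Minterm coverage:
  m1 ⊆ 0-0-1 [E]
  m2 ⊆ 00-10,0001-
  m3 ⊆ 0-0-1,0001-
  m9 ⊆ 0-0-1,01-01
  m12 ⊆ 0110- [E]
  m16 ⊆ 1-000 [E]
  m24 ⊆ 1-000 [E]
E = {0-0-1, 0110-, 1-000}
Petrick residual → 00-10
Cover = a'c'e + a'b'de' + a'bcd' + ac'd'e'  |cover|=4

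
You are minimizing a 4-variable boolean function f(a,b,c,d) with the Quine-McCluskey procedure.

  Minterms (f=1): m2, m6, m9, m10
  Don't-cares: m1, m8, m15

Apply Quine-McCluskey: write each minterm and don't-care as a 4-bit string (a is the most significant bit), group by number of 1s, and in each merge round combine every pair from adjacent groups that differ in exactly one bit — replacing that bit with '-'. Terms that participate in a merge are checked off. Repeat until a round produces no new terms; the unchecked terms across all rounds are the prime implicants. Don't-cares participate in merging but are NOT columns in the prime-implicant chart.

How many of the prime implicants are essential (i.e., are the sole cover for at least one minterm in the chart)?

[col 0] 0001*, 0010*, 0110*, 1000*, 1001*, 1010*, 1111
[col 1] -001, -010, 0-10, 10-0, 100-
Prime implicants: -001, -010, 0-10, 10-0, 100-, 1111
PI chart (minterm → PIs covering it):
  2 | -010,0-10
  6 | 0-10  (sole → essential)
  9 | -001,100-
  10 | -010,10-0
Essential prime implicants: 0-10

1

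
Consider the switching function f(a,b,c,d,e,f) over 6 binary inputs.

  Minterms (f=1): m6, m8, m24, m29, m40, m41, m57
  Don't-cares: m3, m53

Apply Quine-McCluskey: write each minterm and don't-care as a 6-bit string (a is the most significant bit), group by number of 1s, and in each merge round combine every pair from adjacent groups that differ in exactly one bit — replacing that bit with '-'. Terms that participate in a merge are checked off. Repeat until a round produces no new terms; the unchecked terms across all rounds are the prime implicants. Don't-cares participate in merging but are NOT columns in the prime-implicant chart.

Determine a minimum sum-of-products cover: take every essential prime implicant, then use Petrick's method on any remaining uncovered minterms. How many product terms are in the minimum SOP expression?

Round 0: 000011 000110 001000✓ 011000✓ 011101 101000✓ 101001✓ 110101 111001✓
Round 1: -01000 0-1000 1-1001 10100-
PIs = {-01000, 0-1000, 000011, 000110, 011101, 1-1001, 10100-, 110101}
Coverage chart:
  m6: 000110 ←essential
  m8: -01000,0-1000
  m24: 0-1000 ←essential
  m29: 011101 ←essential
  m40: -01000,10100-
  m41: 1-1001,10100-
  m57: 1-1001 ←essential
Essential: 0-1000, 000110, 011101, 1-1001
Petrick residual → -01000
Min cover (5 terms): b'cd'e'f' + a'cd'e'f' + a'b'c'def' + a'bcde'f + acd'e'f

5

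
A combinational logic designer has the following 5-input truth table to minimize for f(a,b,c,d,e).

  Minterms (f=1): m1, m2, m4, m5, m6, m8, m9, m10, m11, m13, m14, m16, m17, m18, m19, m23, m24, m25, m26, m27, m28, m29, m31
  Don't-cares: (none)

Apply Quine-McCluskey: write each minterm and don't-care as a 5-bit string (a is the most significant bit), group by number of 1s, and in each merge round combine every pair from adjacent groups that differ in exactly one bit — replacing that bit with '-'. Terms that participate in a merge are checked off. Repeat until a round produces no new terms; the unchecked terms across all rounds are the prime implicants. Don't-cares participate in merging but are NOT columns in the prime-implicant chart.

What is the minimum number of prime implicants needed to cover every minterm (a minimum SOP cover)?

size-2^0 implicants → 00001(✓)  00010(✓)  00100(✓)  00101(✓)  00110(✓)  01000(✓)  01001(✓)  01010(✓)  01011(✓)  01101(✓)  01110(✓)  10000(✓)  10001(✓)  10010(✓)  10011(✓)  10111(✓)  11000(✓)  11001(✓)  11010(✓)  11011(✓)  11100(✓)  11101(✓)  11111(✓)
size-2^1 implicants → -0001(✓)  -0010(✓)  -1000(✓)  -1001(✓)  -1010(✓)  -1011(✓)  -1101(✓)  0-001(✓)  0-010(✓)  0-101(✓)  0-110(✓)  00-01(✓)  00-10(✓)  001-0  0010-  01-01(✓)  01-10(✓)  010-0(✓)  010-1(✓)  0100-(✓)  0101-(✓)  1-000(✓)  1-001(✓)  1-010(✓)  1-011(✓)  1-111(✓)  10-11(✓)  100-0(✓)  100-1(✓)  1000-(✓)  1001-(✓)  11-00(✓)  11-01(✓)  11-11(✓)  110-0(✓)  110-1(✓)  1100-(✓)  1101-(✓)  111-1(✓)  1110-(✓)
size-2^2 implicants → --001  --010  -1-01  -10-0(✓)  -10-1(✓)  -100-(✓)  -101-(✓)  0--01  0--10  010--(✓)  1--11  1-0-0(✓)  1-0-1(✓)  1-00-(✓)  1-01-(✓)  100--(✓)  11--1  11-0-  110--(✓)
size-2^3 implicants → -10--  1-0--
Unchecked terms (primes): --001, --010, -1-01, -10--, 0--01, 0--10, 001-0, 0010-, 1--11, 1-0--, 11--1, 11-0-
Minterm coverage:
  m1 ⊆ --001,0--01
  m2 ⊆ --010,0--10
  m4 ⊆ 001-0,0010-
  m5 ⊆ 0--01,0010-
  m6 ⊆ 0--10,001-0
  m8 ⊆ -10-- [E]
  m9 ⊆ --001,-1-01,-10--,0--01
  m10 ⊆ --010,-10--,0--10
  m11 ⊆ -10-- [E]
  m13 ⊆ -1-01,0--01
  m14 ⊆ 0--10 [E]
  m16 ⊆ 1-0-- [E]
  m17 ⊆ --001,1-0--
  m18 ⊆ --010,1-0--
  m19 ⊆ 1--11,1-0--
  m23 ⊆ 1--11 [E]
  m24 ⊆ -10--,1-0--,11-0-
  m25 ⊆ --001,-1-01,-10--,1-0--,11--1,11-0-
  m26 ⊆ --010,-10--,1-0--
  m27 ⊆ -10--,1--11,1-0--,11--1
  m28 ⊆ 11-0- [E]
  m29 ⊆ -1-01,11--1,11-0-
  m31 ⊆ 1--11,11--1
E = {-10--, 0--10, 1--11, 1-0--, 11-0-}
Petrick residual → 0--01, 001-0
Cover = bc' + a'd'e + a'de' + a'b'ce' + ade + ac' + abd'  |cover|=7

7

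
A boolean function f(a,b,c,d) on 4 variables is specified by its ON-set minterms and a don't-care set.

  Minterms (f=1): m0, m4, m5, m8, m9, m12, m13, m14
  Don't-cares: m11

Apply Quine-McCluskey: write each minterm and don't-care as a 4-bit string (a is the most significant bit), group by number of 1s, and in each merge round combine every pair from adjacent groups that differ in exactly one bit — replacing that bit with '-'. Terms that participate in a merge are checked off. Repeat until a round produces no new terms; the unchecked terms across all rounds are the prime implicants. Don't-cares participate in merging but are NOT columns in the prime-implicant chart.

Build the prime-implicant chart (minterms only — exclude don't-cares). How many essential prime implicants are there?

[col 0] 0000*, 0100*, 0101*, 1000*, 1001*, 1011*, 1100*, 1101*, 1110*
[col 1] -000*, -100*, -101*, 0-00*, 010-*, 1-00*, 1-01*, 10-1, 100-*, 11-0, 110-*
[col 2] --00, -10-, 1-0-
Prime implicants: --00, -10-, 1-0-, 10-1, 11-0
PI chart (minterm → PIs covering it):
  0 | --00  (sole → essential)
  4 | --00,-10-
  5 | -10-  (sole → essential)
  8 | --00,1-0-
  9 | 1-0-,10-1
  12 | --00,-10-,1-0-,11-0
  13 | -10-,1-0-
  14 | 11-0  (sole → essential)
Essential prime implicants: --00, -10-, 11-0

3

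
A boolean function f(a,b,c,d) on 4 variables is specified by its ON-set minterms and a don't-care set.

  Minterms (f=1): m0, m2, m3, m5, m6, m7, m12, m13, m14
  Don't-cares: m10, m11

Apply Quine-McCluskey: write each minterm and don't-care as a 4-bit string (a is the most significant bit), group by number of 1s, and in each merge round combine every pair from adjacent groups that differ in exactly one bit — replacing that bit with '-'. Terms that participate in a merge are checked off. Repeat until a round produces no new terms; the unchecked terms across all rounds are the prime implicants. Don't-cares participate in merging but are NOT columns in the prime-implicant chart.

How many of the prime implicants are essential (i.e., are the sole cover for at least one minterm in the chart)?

[col 0] 0000*, 0010*, 0011*, 0101*, 0110*, 0111*, 1010*, 1011*, 1100*, 1101*, 1110*
[col 1] -010*, -011*, -101, -110*, 0-10*, 0-11*, 00-0, 001-*, 01-1, 011-*, 1-10*, 101-*, 11-0, 110-
[col 2] --10, -01-, 0-1-
Prime implicants: --10, -01-, -101, 0-1-, 00-0, 01-1, 11-0, 110-
PI chart (minterm → PIs covering it):
  0 | 00-0  (sole → essential)
  2 | --10,-01-,0-1-,00-0
  3 | -01-,0-1-
  5 | -101,01-1
  6 | --10,0-1-
  7 | 0-1-,01-1
  12 | 11-0,110-
  13 | -101,110-
  14 | --10,11-0
Essential prime implicants: 00-0

1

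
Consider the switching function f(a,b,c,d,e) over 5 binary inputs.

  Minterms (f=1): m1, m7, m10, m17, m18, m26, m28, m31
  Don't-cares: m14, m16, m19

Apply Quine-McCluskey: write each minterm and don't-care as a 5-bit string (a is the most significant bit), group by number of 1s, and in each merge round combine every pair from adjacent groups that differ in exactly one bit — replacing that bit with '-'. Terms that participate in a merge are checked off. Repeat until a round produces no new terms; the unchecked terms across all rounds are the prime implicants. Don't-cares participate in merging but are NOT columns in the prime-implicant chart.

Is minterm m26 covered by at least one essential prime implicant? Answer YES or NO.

size-2^0 implicants → 00001(✓)  00111  01010(✓)  01110(✓)  10000(✓)  10001(✓)  10010(✓)  10011(✓)  11010(✓)  11100  11111
size-2^1 implicants → -0001  -1010  01-10  1-010  100-0(✓)  100-1(✓)  1000-(✓)  1001-(✓)
size-2^2 implicants → 100--
Unchecked terms (primes): -0001, -1010, 00111, 01-10, 1-010, 100--, 11100, 11111
Minterm coverage:
  m1 ⊆ -0001 [E]
  m7 ⊆ 00111 [E]
  m10 ⊆ -1010,01-10
  m17 ⊆ -0001,100--
  m18 ⊆ 1-010,100--
  m26 ⊆ -1010,1-010
  m28 ⊆ 11100 [E]
  m31 ⊆ 11111 [E]
E = {-0001, 00111, 11100, 11111}

NO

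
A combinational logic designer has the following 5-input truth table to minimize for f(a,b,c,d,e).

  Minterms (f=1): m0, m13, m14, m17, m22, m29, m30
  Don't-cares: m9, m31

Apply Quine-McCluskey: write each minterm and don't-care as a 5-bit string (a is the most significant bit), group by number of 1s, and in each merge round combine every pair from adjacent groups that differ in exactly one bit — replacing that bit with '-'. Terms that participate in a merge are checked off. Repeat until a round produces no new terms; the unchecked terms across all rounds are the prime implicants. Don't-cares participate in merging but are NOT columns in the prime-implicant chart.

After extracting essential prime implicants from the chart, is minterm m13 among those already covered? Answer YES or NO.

Round 0: 00000 01001✓ 01101✓ 01110✓ 10001 10110✓ 11101✓ 11110✓ 11111✓
Round 1: -1101 -1110 01-01 1-110 111-1 1111-
PIs = {-1101, -1110, 00000, 01-01, 1-110, 10001, 111-1, 1111-}
Coverage chart:
  m0: 00000 ←essential
  m13: -1101,01-01
  m14: -1110 ←essential
  m17: 10001 ←essential
  m22: 1-110 ←essential
  m29: -1101,111-1
  m30: -1110,1-110,1111-
Essential: -1110, 00000, 1-110, 10001

NO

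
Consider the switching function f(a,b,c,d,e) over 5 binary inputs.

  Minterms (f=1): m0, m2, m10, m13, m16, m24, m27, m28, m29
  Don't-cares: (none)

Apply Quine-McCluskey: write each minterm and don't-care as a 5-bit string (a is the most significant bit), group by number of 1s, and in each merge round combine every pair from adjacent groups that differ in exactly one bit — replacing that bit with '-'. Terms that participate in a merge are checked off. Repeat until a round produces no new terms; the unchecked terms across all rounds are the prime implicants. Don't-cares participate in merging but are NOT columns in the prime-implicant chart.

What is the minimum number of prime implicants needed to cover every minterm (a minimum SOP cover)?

[col 0] 00000*, 00010*, 01010*, 01101*, 10000*, 11000*, 11011, 11100*, 11101*
[col 1] -0000, -1101, 0-010, 000-0, 1-000, 11-00, 1110-
Prime implicants: -0000, -1101, 0-010, 000-0, 1-000, 11-00, 11011, 1110-
PI chart (minterm → PIs covering it):
  0 | -0000,000-0
  2 | 0-010,000-0
  10 | 0-010  (sole → essential)
  13 | -1101  (sole → essential)
  16 | -0000,1-000
  24 | 1-000,11-00
  27 | 11011  (sole → essential)
  28 | 11-00,1110-
  29 | -1101,1110-
Essential prime implicants: -1101, 0-010, 11011
Petrick residual → -0000, 11-00
Minimum SOP uses 5 PIs: b'c'd'e' + bcd'e + a'c'de' + abd'e' + abc'de

5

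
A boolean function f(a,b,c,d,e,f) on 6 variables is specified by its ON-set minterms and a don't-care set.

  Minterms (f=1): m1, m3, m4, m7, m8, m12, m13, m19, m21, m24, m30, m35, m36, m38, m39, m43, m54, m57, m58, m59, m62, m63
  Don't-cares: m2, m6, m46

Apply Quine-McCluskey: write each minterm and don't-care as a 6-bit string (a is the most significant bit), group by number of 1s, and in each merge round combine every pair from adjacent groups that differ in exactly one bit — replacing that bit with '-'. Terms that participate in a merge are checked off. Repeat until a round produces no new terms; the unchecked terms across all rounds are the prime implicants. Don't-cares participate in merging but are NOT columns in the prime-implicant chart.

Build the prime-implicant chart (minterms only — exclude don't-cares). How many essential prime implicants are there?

[col 0] 000001*, 000010*, 000011*, 000100*, 000110*, 000111*, 001000*, 001100*, 001101*, 010011*, 010101, 011000*, 011110*, 100011*, 100100*, 100110*, 100111*, 101011*, 101110*, 110110*, 111001*, 111010*, 111011*, 111110*, 111111*
[col 1] -00011*, -00100*, -00110*, -00111*, -11110, 0-0011, 0-1000, 00-100, 000-10*, 000-11*, 0000-1, 00001-*, 0001-0*, 00011-*, 001-00, 00110-, 1-0110*, 1-1011, 1-1110*, 10-011, 10-110*, 100-11*, 1001-0*, 10011-*, 11-110*, 111-10*, 111-11*, 1110-1, 11101-*, 11111-*
[col 2] -00-11, -001-0, -0011-, 000-1-, 1--110, 111-1-
Prime implicants: -00-11, -001-0, -0011-, -11110, 0-0011, 0-1000, 00-100, 000-1-, 0000-1, 001-00, 00110-, 010101, 1--110, 1-1011, 10-011, 111-1-, 1110-1
PI chart (minterm → PIs covering it):
  1 | 0000-1  (sole → essential)
  3 | -00-11,0-0011,000-1-,0000-1
  4 | -001-0,00-100
  7 | -00-11,-0011-,000-1-
  8 | 0-1000,001-00
  12 | 00-100,001-00,00110-
  13 | 00110-  (sole → essential)
  19 | 0-0011  (sole → essential)
  21 | 010101  (sole → essential)
  24 | 0-1000  (sole → essential)
  30 | -11110  (sole → essential)
  35 | -00-11,10-011
  36 | -001-0  (sole → essential)
  38 | -001-0,-0011-,1--110
  39 | -00-11,-0011-
  43 | 1-1011,10-011
  54 | 1--110  (sole → essential)
  57 | 1110-1  (sole → essential)
  58 | 111-1-  (sole → essential)
  59 | 1-1011,111-1-,1110-1
  62 | -11110,1--110,111-1-
  63 | 111-1-  (sole → essential)
Essential prime implicants: -001-0, -11110, 0-0011, 0-1000, 0000-1, 00110-, 010101, 1--110, 111-1-, 1110-1

10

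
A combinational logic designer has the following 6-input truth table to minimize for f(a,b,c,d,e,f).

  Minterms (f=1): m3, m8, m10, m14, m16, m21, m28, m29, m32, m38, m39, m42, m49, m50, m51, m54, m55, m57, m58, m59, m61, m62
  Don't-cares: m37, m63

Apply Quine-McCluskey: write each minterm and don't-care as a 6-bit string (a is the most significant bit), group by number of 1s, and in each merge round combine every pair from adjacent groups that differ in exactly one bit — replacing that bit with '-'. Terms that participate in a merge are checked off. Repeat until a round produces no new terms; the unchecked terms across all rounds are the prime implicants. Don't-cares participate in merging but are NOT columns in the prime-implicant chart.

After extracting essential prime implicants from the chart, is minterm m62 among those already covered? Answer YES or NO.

YES

[col 0] 000011, 001000*, 001010*, 001110*, 010000, 010101*, 011100*, 011101*, 100000, 100101*, 100110*, 100111*, 101010*, 110001*, 110010*, 110011*, 110110*, 110111*, 111001*, 111010*, 111011*, 111101*, 111110*, 111111*
[col 1] -01010, -11101, 001-10, 0010-0, 01-101, 01110-, 1-0110*, 1-0111*, 1-1010, 1001-1, 10011-*, 11-001*, 11-010*, 11-011*, 11-110*, 11-111*, 110-10*, 110-11*, 1100-1*, 11001-*, 11011-*, 111-01*, 111-10*, 111-11*, 1110-1*, 11101-*, 1111-1*, 11111-*
[col 2] 1-011-, 11--10*, 11--11*, 11-0-1, 11-01-*, 11-11-*, 110-1-*, 111--1, 111-1-*
[col 3] 11--1-
Prime implicants: -01010, -11101, 000011, 001-10, 0010-0, 01-101, 010000, 01110-, 1-011-, 1-1010, 100000, 1001-1, 11--1-, 11-0-1, 111--1
PI chart (minterm → PIs covering it):
  3 | 000011  (sole → essential)
  8 | 0010-0  (sole → essential)
  10 | -01010,001-10,0010-0
  14 | 001-10  (sole → essential)
  16 | 010000  (sole → essential)
  21 | 01-101  (sole → essential)
  28 | 01110-  (sole → essential)
  29 | -11101,01-101,01110-
  32 | 100000  (sole → essential)
  38 | 1-011-  (sole → essential)
  39 | 1-011-,1001-1
  42 | -01010,1-1010
  49 | 11-0-1  (sole → essential)
  50 | 11--1-  (sole → essential)
  51 | 11--1-,11-0-1
  54 | 1-011-,11--1-
  55 | 1-011-,11--1-
  57 | 11-0-1,111--1
  58 | 1-1010,11--1-
  59 | 11--1-,11-0-1,111--1
  61 | -11101,111--1
  62 | 11--1-  (sole → essential)
Essential prime implicants: 000011, 001-10, 0010-0, 01-101, 010000, 01110-, 1-011-, 100000, 11--1-, 11-0-1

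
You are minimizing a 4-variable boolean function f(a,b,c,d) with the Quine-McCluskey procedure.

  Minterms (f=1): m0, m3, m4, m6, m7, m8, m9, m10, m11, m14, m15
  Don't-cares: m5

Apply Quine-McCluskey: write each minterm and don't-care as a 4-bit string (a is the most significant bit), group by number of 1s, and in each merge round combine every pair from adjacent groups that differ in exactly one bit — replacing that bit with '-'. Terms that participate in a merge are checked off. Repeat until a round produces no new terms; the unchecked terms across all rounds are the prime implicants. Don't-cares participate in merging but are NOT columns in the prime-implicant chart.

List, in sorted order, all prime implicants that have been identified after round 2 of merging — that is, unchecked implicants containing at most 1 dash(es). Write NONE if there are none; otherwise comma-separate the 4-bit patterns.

-000, 0-00

Round 0: 0000✓ 0011✓ 0100✓ 0101✓ 0110✓ 0111✓ 1000✓ 1001✓ 1010✓ 1011✓ 1110✓ 1111✓
Round 1: -000 -011✓ -110✓ -111✓ 0-00 0-11✓ 01-0✓ 01-1✓ 010-✓ 011-✓ 1-10✓ 1-11✓ 10-0✓ 10-1✓ 100-✓ 101-✓ 111-✓
Round 2: --11 -11- 01-- 1-1- 10--
PIs = {--11, -000, -11-, 0-00, 01--, 1-1-, 10--}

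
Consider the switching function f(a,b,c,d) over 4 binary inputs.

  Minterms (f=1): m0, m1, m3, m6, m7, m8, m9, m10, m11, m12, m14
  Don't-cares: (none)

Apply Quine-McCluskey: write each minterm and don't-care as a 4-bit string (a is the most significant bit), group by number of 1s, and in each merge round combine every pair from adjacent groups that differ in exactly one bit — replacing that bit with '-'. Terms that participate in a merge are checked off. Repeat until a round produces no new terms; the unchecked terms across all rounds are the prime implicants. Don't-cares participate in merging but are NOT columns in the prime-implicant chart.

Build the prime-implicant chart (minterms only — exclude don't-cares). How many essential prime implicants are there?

size-2^0 implicants → 0000(✓)  0001(✓)  0011(✓)  0110(✓)  0111(✓)  1000(✓)  1001(✓)  1010(✓)  1011(✓)  1100(✓)  1110(✓)
size-2^1 implicants → -000(✓)  -001(✓)  -011(✓)  -110  0-11  00-1(✓)  000-(✓)  011-  1-00(✓)  1-10(✓)  10-0(✓)  10-1(✓)  100-(✓)  101-(✓)  11-0(✓)
size-2^2 implicants → -0-1  -00-  1--0  10--
Unchecked terms (primes): -0-1, -00-, -110, 0-11, 011-, 1--0, 10--
Minterm coverage:
  m0 ⊆ -00- [E]
  m1 ⊆ -0-1,-00-
  m3 ⊆ -0-1,0-11
  m6 ⊆ -110,011-
  m7 ⊆ 0-11,011-
  m8 ⊆ -00-,1--0,10--
  m9 ⊆ -0-1,-00-,10--
  m10 ⊆ 1--0,10--
  m11 ⊆ -0-1,10--
  m12 ⊆ 1--0 [E]
  m14 ⊆ -110,1--0
E = {-00-, 1--0}

2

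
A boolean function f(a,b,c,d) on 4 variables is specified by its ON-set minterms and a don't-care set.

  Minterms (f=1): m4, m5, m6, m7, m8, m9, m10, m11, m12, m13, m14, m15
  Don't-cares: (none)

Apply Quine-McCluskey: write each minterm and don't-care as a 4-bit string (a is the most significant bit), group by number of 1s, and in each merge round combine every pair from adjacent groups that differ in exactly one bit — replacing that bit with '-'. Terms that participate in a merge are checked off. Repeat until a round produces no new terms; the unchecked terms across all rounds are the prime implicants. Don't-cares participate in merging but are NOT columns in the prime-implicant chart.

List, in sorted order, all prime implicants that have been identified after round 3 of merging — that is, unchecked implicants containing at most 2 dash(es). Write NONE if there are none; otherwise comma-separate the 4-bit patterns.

NONE

size-2^0 implicants → 0100(✓)  0101(✓)  0110(✓)  0111(✓)  1000(✓)  1001(✓)  1010(✓)  1011(✓)  1100(✓)  1101(✓)  1110(✓)  1111(✓)
size-2^1 implicants → -100(✓)  -101(✓)  -110(✓)  -111(✓)  01-0(✓)  01-1(✓)  010-(✓)  011-(✓)  1-00(✓)  1-01(✓)  1-10(✓)  1-11(✓)  10-0(✓)  10-1(✓)  100-(✓)  101-(✓)  11-0(✓)  11-1(✓)  110-(✓)  111-(✓)
size-2^2 implicants → -1-0(✓)  -1-1(✓)  -10-(✓)  -11-(✓)  01--(✓)  1--0(✓)  1--1(✓)  1-0-(✓)  1-1-(✓)  10--(✓)  11--(✓)
size-2^3 implicants → -1--  1---
Unchecked terms (primes): -1--, 1---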